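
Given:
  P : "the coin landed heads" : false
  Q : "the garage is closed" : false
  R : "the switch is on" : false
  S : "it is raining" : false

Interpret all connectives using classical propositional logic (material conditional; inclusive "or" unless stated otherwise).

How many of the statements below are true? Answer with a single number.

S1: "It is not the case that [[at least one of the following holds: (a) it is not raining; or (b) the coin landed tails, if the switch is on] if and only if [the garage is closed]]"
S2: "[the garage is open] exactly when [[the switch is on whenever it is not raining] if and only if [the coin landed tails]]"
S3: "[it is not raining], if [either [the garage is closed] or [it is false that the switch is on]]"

S1: In symbols: ~((~S | (R -> ~P)) <-> Q)

~S = ~F = T
~P = ~F = T
R -> ~P = F -> T = T
~S | (R -> ~P) = T | T = T
(~S | (R -> ~P)) <-> Q = T <-> F = F
~((~S | (R -> ~P)) <-> Q) = ~F = T
So S1 is true.

S2: Parsed as ~Q <-> ((~S -> R) <-> ~P)

~Q = ~F = T
~S = ~F = T
~S -> R = T -> F = F
~P = ~F = T
(~S -> R) <-> ~P = F <-> T = F
~Q <-> ((~S -> R) <-> ~P) = T <-> F = F
Thus S2 is false.

S3: Parsed as (Q | ~R) -> ~S

~R = ~F = T
Q | ~R = F | T = T
~S = ~F = T
(Q | ~R) -> ~S = T -> T = T
Hence S3 is true.

Count: 2.

2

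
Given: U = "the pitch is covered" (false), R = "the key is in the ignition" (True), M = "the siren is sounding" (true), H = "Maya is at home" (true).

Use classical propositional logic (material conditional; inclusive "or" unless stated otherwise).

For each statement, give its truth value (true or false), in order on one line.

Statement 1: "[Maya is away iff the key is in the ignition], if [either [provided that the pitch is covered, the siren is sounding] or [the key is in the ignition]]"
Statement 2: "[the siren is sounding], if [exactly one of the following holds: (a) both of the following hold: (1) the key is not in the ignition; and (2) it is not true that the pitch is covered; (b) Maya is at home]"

Statement 1: Formalization: ((U -> M) or R) -> (not H iff R)

U -> M = False -> True = True
(U -> M) or R = True or True = True
not H = not True = False
not H iff R = False iff True = False
((U -> M) or R) -> (not H iff R) = True -> False = False
Hence Statement 1 is false.

Statement 2: Formalization: ((not R and not U) xor H) -> M

not R = not True = False
not U = not False = True
not R and not U = False and True = False
(not R and not U) xor H = False xor True = True
((not R and not U) xor H) -> M = True -> True = True
So Statement 2 is true.

Statement 1 false; Statement 2 true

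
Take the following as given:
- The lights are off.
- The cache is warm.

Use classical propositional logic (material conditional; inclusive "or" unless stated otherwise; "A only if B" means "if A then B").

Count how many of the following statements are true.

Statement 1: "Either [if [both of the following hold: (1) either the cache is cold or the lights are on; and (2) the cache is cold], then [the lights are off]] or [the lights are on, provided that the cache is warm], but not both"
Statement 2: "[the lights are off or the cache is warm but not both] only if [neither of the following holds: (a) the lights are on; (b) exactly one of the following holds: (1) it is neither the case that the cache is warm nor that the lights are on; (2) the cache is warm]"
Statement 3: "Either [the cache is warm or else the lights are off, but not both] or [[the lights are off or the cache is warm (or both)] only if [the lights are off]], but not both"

3

Let M = "the cache is warm" (T), W = "the lights are on" (F).

Statement 1: Formalization: (((~M | W) & ~M) -> ~W) xor (M -> W)

~M = ~T = F
~M | W = F | F = F
~M = ~T = F
(~M | W) & ~M = F & F = F
~W = ~F = T
((~M | W) & ~M) -> ~W = F -> T = T
M -> W = T -> F = F
(((~M | W) & ~M) -> ~W) xor (M -> W) = T xor F = T
Hence Statement 1 is true.

Statement 2: This is (~W xor M) -> (W nor ((M nor W) xor M)).

~W = ~F = T
~W xor M = T xor T = F
M nor W = T nor F = F
(M nor W) xor M = F xor T = T
W nor ((M nor W) xor M) = F nor T = F
(~W xor M) -> (W nor ((M nor W) xor M)) = F -> F = T
Hence Statement 2 is true.

Statement 3: Formalization: (M xor ~W) xor ((~W | M) -> ~W)

~W = ~F = T
M xor ~W = T xor T = F
~W = ~F = T
~W | M = T | T = T
~W = ~F = T
(~W | M) -> ~W = T -> T = T
(M xor ~W) xor ((~W | M) -> ~W) = F xor T = T
Thus Statement 3 is true.

3 of the 3 statements are true (Statement 1, Statement 2, Statement 3).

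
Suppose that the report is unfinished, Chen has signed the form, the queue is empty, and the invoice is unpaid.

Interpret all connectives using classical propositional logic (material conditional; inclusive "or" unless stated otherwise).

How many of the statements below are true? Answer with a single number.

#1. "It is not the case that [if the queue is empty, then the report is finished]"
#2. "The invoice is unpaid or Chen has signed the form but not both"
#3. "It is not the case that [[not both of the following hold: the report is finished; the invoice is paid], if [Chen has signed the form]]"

Let L = "the queue is empty" (True), R = "the report is finished" (False), S = "the invoice is paid" (False), Q = "Chen has signed the form" (True).

#1: Formalization: not (L -> R)

L -> R = True -> False = False
not (L -> R) = not False = True
Hence #1 is true.

#2: This is not S xor Q.

not S = not False = True
not S xor Q = True xor True = False
Hence #2 is false.

#3: In symbols: not (Q -> (R nand S))

R nand S = False nand False = True
Q -> (R nand S) = True -> True = True
not (Q -> (R nand S)) = not True = False
So #3 is false.

True statements: 1.

1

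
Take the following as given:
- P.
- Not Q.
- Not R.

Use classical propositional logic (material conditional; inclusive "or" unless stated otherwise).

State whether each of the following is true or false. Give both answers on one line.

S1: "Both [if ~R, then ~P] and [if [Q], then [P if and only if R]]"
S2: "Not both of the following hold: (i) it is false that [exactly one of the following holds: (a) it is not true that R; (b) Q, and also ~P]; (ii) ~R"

S1: In symbols: (~R -> ~P) & (Q -> (P <-> R))

~R = ~F = T
~P = ~T = F
~R -> ~P = T -> F = F
P <-> R = T <-> F = F
Q -> (P <-> R) = F -> F = T
(~R -> ~P) & (Q -> (P <-> R)) = F & T = F
Thus S1 is false.

S2: Formalization: ~(~R xor (Q & ~P)) nand ~R

~R = ~F = T
~P = ~T = F
Q & ~P = F & F = F
~R xor (Q & ~P) = T xor F = T
~(~R xor (Q & ~P)) = ~T = F
~R = ~F = T
~(~R xor (Q & ~P)) nand ~R = F nand T = T
So S2 is true.

S1 false / S2 true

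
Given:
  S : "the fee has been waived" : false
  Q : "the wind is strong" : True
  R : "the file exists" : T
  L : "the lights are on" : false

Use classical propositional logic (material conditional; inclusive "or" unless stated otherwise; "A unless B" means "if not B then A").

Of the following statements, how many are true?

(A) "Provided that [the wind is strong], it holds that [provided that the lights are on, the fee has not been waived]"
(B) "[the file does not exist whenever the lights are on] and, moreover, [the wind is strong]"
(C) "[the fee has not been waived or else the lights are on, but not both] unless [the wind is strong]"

(A): This is Q -> (L -> ~S).

~S = ~F = T
L -> ~S = F -> T = T
Q -> (L -> ~S) = T -> T = T
Hence (A) is true.

(B): Parsed as (L -> ~R) & Q

~R = ~T = F
L -> ~R = F -> F = T
(L -> ~R) & Q = T & T = T
So (B) is true.

(C): Formalization: (~S xor L) | Q

~S = ~F = T
~S xor L = T xor F = T
(~S xor L) | Q = T | T = T
Hence (C) is true.

True statements: 3.

3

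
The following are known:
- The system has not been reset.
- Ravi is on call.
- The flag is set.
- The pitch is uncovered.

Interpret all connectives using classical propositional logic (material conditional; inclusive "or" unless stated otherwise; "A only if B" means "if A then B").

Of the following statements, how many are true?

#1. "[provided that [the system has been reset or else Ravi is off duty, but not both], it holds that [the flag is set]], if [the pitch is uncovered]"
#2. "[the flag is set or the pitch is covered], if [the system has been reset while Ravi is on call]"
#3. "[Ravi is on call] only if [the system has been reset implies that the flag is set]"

Let S = "the pitch is covered" (F), P = "the system has been reset" (F), Q = "Ravi is on call" (T), R = "the flag is set" (T).

#1: Parsed as ~S -> ((P xor ~Q) -> R)

~S = ~F = T
~Q = ~T = F
P xor ~Q = F xor F = F
(P xor ~Q) -> R = F -> T = T
~S -> ((P xor ~Q) -> R) = T -> T = T
Hence #1 is true.

#2: Formalization: (P & Q) -> (R | S)

P & Q = F & T = F
R | S = T | F = T
(P & Q) -> (R | S) = F -> T = T
Thus #2 is true.

#3: Formalization: Q -> (P -> R)

P -> R = F -> T = T
Q -> (P -> R) = T -> T = T
Thus #3 is true.

Count: 3.

3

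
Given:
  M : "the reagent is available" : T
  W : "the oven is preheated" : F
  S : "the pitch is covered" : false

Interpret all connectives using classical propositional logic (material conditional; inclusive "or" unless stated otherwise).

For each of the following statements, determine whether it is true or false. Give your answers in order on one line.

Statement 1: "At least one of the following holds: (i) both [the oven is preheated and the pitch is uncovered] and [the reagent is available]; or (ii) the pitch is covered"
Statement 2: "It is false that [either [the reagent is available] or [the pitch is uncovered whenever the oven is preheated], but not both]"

Statement 1 False; Statement 2 True

Statement 1: Formalization: ((W ∧ ¬S) ∧ M) ∨ S

¬S = ¬F = T
W ∧ ¬S = F ∧ T = F
(W ∧ ¬S) ∧ M = F ∧ T = F
((W ∧ ¬S) ∧ M) ∨ S = F ∨ F = F
Thus Statement 1 is false.

Statement 2: Parsed as ¬(M ⊕ (W → ¬S))

¬S = ¬F = T
W → ¬S = F → T = T
M ⊕ (W → ¬S) = T ⊕ T = F
¬(M ⊕ (W → ¬S)) = ¬F = T
Thus Statement 2 is true.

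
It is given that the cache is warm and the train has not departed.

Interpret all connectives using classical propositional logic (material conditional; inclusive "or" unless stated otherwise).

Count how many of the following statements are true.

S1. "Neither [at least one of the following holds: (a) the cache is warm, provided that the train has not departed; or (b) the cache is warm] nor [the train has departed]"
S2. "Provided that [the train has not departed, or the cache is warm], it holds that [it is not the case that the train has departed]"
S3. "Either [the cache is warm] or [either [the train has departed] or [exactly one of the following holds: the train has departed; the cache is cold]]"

Let W = "the train has departed" (False), D = "the cache is warm" (True).

S1: This is ((not W -> D) or D) nor W.

not W = not False = True
not W -> D = True -> True = True
(not W -> D) or D = True or True = True
((not W -> D) or D) nor W = True nor False = False
Hence S1 is false.

S2: This is (not W or D) -> not W.

not W = not False = True
not W or D = True or True = True
not W = not False = True
(not W or D) -> not W = True -> True = True
So S2 is true.

S3: In symbols: D or (W or (W xor not D))

not D = not True = False
W xor not D = False xor False = False
W or (W xor not D) = False or False = False
D or (W or (W xor not D)) = True or False = True
Hence S3 is true.

2 of the 3 statements are true (S2, S3).

2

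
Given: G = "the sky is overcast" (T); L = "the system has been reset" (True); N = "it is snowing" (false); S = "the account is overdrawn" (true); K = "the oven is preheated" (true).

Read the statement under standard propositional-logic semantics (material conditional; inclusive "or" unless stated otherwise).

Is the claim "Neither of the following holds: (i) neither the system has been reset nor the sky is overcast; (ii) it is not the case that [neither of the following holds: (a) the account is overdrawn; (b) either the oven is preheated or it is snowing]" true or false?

False.

This is (L nor G) nor not (S nor (K or N)).

L nor G = True nor True = False
K or N = True or False = True
S nor (K or N) = True nor True = False
not (S nor (K or N)) = not False = True
(L nor G) nor not (S nor (K or N)) = False nor True = False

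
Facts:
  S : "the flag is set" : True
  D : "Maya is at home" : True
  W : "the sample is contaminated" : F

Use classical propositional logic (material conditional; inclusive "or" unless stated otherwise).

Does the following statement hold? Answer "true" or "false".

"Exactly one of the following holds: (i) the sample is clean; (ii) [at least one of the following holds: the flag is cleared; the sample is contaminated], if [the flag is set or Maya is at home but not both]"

Formalization: ¬W ⊕ ((S ⊕ D) → (¬S ∨ W))

¬W = ¬F = T
S ⊕ D = T ⊕ T = F
¬S = ¬T = F
¬S ∨ W = F ∨ F = F
(S ⊕ D) → (¬S ∨ W) = F → F = T
¬W ⊕ ((S ⊕ D) → (¬S ∨ W)) = T ⊕ T = F

False.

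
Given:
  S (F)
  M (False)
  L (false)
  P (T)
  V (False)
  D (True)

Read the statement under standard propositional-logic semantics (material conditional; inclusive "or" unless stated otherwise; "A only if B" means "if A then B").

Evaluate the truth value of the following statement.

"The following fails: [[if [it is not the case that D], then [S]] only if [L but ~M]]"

True.

Values: D=T, S=F, L=F, M=F.
In symbols: ¬((¬D → S) → (L ∧ ¬M))

¬D = ¬T = F
¬D → S = F → F = T
¬M = ¬F = T
L ∧ ¬M = F ∧ T = F
(¬D → S) → (L ∧ ¬M) = T → F = F
¬((¬D → S) → (L ∧ ¬M)) = ¬F = T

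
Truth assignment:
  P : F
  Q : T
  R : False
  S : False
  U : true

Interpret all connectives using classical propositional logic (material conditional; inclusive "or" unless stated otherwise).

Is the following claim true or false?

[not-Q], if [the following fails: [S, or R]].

The statement is false.

In symbols: ~(S | R) -> ~Q

S | R = F | F = F
~(S | R) = ~F = T
~Q = ~T = F
~(S | R) -> ~Q = T -> F = F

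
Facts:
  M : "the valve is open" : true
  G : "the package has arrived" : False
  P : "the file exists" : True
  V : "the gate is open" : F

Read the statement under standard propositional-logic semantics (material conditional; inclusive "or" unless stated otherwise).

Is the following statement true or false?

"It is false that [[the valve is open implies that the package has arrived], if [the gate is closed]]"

Values: V=F, M=T, G=F.
This is ~(~V -> (M -> G)).

~V = ~F = T
M -> G = T -> F = F
~V -> (M -> G) = T -> F = F
~(~V -> (M -> G)) = ~F = T

True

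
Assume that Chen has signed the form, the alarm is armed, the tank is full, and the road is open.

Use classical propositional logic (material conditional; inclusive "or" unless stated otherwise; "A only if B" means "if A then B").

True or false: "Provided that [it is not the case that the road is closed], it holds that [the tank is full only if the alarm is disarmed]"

false

Let P = "the road is closed" (F), D = "the tank is full" (T), N = "the alarm is armed" (T).
This is ¬P → (D → ¬N).

¬P = ¬F = T
¬N = ¬T = F
D → ¬N = T → F = F
¬P → (D → ¬N) = T → F = F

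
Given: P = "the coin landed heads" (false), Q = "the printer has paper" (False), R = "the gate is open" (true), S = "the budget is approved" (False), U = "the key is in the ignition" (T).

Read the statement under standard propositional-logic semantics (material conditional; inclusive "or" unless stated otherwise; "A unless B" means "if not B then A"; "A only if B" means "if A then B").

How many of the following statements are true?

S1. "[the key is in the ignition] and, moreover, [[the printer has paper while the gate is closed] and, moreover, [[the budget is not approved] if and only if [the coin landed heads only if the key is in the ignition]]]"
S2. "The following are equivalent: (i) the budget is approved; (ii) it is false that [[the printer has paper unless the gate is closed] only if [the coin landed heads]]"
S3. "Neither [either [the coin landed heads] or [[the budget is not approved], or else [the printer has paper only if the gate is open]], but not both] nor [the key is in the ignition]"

1

S1: This is U ∧ ((Q ∧ ¬R) ∧ (¬S ↔ (P → U))).

¬R = ¬T = F
Q ∧ ¬R = F ∧ F = F
¬S = ¬F = T
P → U = F → T = T
¬S ↔ (P → U) = T ↔ T = T
(Q ∧ ¬R) ∧ (¬S ↔ (P → U)) = F ∧ T = F
U ∧ ((Q ∧ ¬R) ∧ (¬S ↔ (P → U))) = T ∧ F = F
Thus S1 is false.

S2: Parsed as S ↔ ¬((Q ∨ ¬R) → P)

¬R = ¬T = F
Q ∨ ¬R = F ∨ F = F
(Q ∨ ¬R) → P = F → F = T
¬((Q ∨ ¬R) → P) = ¬T = F
S ↔ ¬((Q ∨ ¬R) → P) = F ↔ F = T
Hence S2 is true.

S3: In symbols: (P ⊕ (¬S ∨ (Q → R))) ↓ U

¬S = ¬F = T
Q → R = F → T = T
¬S ∨ (Q → R) = T ∨ T = T
P ⊕ (¬S ∨ (Q → R)) = F ⊕ T = T
(P ⊕ (¬S ∨ (Q → R))) ↓ U = T ↓ T = F
Thus S3 is false.

Count: 1.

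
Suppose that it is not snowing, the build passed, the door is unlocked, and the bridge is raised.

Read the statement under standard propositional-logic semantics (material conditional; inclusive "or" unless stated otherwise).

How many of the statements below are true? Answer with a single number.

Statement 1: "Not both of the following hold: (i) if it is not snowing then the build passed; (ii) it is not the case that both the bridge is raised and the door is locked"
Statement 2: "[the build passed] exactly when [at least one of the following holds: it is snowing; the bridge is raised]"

Let P = "it is snowing" (F), Q = "the build passed" (T), S = "the bridge is raised" (T), R = "the door is locked" (F).

Statement 1: This is (¬P → Q) ↑ (S ↑ R).

¬P = ¬F = T
¬P → Q = T → T = T
S ↑ R = T ↑ F = T
(¬P → Q) ↑ (S ↑ R) = T ↑ T = F
So Statement 1 is false.

Statement 2: This is Q ↔ (P ∨ S).

P ∨ S = F ∨ T = T
Q ↔ (P ∨ S) = T ↔ T = T
Hence Statement 2 is true.

Count: 1.

1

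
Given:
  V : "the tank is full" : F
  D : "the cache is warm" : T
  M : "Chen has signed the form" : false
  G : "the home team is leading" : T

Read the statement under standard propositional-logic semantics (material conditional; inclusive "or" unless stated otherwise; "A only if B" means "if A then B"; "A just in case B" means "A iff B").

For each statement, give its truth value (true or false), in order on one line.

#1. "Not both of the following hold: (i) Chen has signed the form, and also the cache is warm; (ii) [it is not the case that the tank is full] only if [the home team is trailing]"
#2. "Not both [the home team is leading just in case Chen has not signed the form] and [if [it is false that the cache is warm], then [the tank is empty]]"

#1 true / #2 false

#1: Parsed as (M ∧ D) ↑ (¬V → ¬G)

M ∧ D = F ∧ T = F
¬V = ¬F = T
¬G = ¬T = F
¬V → ¬G = T → F = F
(M ∧ D) ↑ (¬V → ¬G) = F ↑ F = T
Hence #1 is true.

#2: In symbols: (G ↔ ¬M) ↑ (¬D → ¬V)

¬M = ¬F = T
G ↔ ¬M = T ↔ T = T
¬D = ¬T = F
¬V = ¬F = T
¬D → ¬V = F → T = T
(G ↔ ¬M) ↑ (¬D → ¬V) = T ↑ T = F
Thus #2 is false.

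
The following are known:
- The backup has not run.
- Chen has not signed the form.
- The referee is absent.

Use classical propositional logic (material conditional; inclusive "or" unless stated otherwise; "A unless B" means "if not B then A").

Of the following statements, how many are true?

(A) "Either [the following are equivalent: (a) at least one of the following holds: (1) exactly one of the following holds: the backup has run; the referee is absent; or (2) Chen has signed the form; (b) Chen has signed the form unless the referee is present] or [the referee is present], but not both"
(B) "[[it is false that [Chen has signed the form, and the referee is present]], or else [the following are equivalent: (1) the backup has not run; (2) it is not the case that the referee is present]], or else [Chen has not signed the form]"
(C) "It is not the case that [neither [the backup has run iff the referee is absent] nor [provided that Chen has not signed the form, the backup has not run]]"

2

Let S = "the backup has run" (F), V = "the referee is present" (F), Q = "Chen has signed the form" (F).

(A): Parsed as (((S ⊕ ¬V) ∨ Q) ↔ (Q ∨ V)) ⊕ V

¬V = ¬F = T
S ⊕ ¬V = F ⊕ T = T
(S ⊕ ¬V) ∨ Q = T ∨ F = T
Q ∨ V = F ∨ F = F
((S ⊕ ¬V) ∨ Q) ↔ (Q ∨ V) = T ↔ F = F
(((S ⊕ ¬V) ∨ Q) ↔ (Q ∨ V)) ⊕ V = F ⊕ F = F
So (A) is false.

(B): This is (¬(Q ∧ V) ∨ (¬S ↔ ¬V)) ∨ ¬Q.

Q ∧ V = F ∧ F = F
¬(Q ∧ V) = ¬F = T
¬S = ¬F = T
¬V = ¬F = T
¬S ↔ ¬V = T ↔ T = T
¬(Q ∧ V) ∨ (¬S ↔ ¬V) = T ∨ T = T
¬Q = ¬F = T
(¬(Q ∧ V) ∨ (¬S ↔ ¬V)) ∨ ¬Q = T ∨ T = T
So (B) is true.

(C): Parsed as ¬((S ↔ ¬V) ↓ (¬Q → ¬S))

¬V = ¬F = T
S ↔ ¬V = F ↔ T = F
¬Q = ¬F = T
¬S = ¬F = T
¬Q → ¬S = T → T = T
(S ↔ ¬V) ↓ (¬Q → ¬S) = F ↓ T = F
¬((S ↔ ¬V) ↓ (¬Q → ¬S)) = ¬F = T
So (C) is true.

True statements: 2 ((B), (C)).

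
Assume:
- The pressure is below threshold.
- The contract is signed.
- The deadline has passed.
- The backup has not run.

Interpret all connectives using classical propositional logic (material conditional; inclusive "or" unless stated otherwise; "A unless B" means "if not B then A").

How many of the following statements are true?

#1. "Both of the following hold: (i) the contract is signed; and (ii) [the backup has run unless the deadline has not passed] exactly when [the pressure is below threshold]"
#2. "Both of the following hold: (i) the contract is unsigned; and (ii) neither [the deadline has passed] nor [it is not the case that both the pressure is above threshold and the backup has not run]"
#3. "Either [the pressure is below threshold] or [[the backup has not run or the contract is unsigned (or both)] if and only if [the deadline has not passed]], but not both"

1

Let R = "the contract is signed" (T), D = "the backup has run" (F), W = "the deadline has passed" (T), G = "the pressure is above threshold" (F).

#1: In symbols: R & ((D | ~W) <-> ~G)

~W = ~T = F
D | ~W = F | F = F
~G = ~F = T
(D | ~W) <-> ~G = F <-> T = F
R & ((D | ~W) <-> ~G) = T & F = F
Thus #1 is false.

#2: Formalization: ~R & (W nor (G nand ~D))

~R = ~T = F
~D = ~F = T
G nand ~D = F nand T = T
W nor (G nand ~D) = T nor T = F
~R & (W nor (G nand ~D)) = F & F = F
So #2 is false.

#3: Formalization: ~G xor ((~D | ~R) <-> ~W)

~G = ~F = T
~D = ~F = T
~R = ~T = F
~D | ~R = T | F = T
~W = ~T = F
(~D | ~R) <-> ~W = T <-> F = F
~G xor ((~D | ~R) <-> ~W) = T xor F = T
Thus #3 is true.

1 of the 3 statements is true (#3).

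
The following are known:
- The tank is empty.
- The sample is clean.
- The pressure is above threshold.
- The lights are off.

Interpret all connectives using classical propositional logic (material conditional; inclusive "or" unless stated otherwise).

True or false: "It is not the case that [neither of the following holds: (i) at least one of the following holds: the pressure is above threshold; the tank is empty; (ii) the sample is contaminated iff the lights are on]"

True

Let D = "the pressure is above threshold" (T), Q = "the tank is full" (F), H = "the sample is contaminated" (F), P = "the lights are on" (F).
Parsed as ¬((D ∨ ¬Q) ↓ (H ↔ P))

¬Q = ¬F = T
D ∨ ¬Q = T ∨ T = T
H ↔ P = F ↔ F = T
(D ∨ ¬Q) ↓ (H ↔ P) = T ↓ T = F
¬((D ∨ ¬Q) ↓ (H ↔ P)) = ¬F = T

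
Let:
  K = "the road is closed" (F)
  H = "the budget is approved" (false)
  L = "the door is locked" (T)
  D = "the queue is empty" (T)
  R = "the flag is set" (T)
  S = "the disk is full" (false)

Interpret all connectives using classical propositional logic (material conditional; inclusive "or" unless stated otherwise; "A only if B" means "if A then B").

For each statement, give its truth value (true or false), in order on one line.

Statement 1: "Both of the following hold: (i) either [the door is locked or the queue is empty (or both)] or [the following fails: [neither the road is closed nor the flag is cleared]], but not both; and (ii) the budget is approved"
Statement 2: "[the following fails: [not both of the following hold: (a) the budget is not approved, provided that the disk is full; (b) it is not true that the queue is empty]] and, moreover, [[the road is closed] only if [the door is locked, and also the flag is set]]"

Statement 1 false / Statement 2 false

Statement 1: Formalization: ((L | D) xor ~(K nor ~R)) & H

L | D = T | T = T
~R = ~T = F
K nor ~R = F nor F = T
~(K nor ~R) = ~T = F
(L | D) xor ~(K nor ~R) = T xor F = T
((L | D) xor ~(K nor ~R)) & H = T & F = F
So Statement 1 is false.

Statement 2: Formalization: ~((S -> ~H) nand ~D) & (K -> (L & R))

~H = ~F = T
S -> ~H = F -> T = T
~D = ~T = F
(S -> ~H) nand ~D = T nand F = T
~((S -> ~H) nand ~D) = ~T = F
L & R = T & T = T
K -> (L & R) = F -> T = T
~((S -> ~H) nand ~D) & (K -> (L & R)) = F & T = F
So Statement 2 is false.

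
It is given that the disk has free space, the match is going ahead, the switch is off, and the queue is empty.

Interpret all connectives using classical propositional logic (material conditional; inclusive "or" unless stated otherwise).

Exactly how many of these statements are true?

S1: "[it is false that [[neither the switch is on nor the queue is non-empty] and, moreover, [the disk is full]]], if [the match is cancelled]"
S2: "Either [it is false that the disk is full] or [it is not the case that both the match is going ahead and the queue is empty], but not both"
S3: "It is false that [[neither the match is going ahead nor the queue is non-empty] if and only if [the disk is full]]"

2

Let Q = "the match is cancelled" (F), R = "the switch is on" (F), S = "the queue is empty" (T), P = "the disk is full" (F).

S1: In symbols: Q → ¬((R ↓ ¬S) ∧ P)

¬S = ¬T = F
R ↓ ¬S = F ↓ F = T
(R ↓ ¬S) ∧ P = T ∧ F = F
¬((R ↓ ¬S) ∧ P) = ¬F = T
Q → ¬((R ↓ ¬S) ∧ P) = F → T = T
So S1 is true.

S2: This is ¬P ⊕ (¬Q ↑ S).

¬P = ¬F = T
¬Q = ¬F = T
¬Q ↑ S = T ↑ T = F
¬P ⊕ (¬Q ↑ S) = T ⊕ F = T
Hence S2 is true.

S3: This is ¬((¬Q ↓ ¬S) ↔ P).

¬Q = ¬F = T
¬S = ¬T = F
¬Q ↓ ¬S = T ↓ F = F
(¬Q ↓ ¬S) ↔ P = F ↔ F = T
¬((¬Q ↓ ¬S) ↔ P) = ¬T = F
Thus S3 is false.

True statements: 2 (S1, S2).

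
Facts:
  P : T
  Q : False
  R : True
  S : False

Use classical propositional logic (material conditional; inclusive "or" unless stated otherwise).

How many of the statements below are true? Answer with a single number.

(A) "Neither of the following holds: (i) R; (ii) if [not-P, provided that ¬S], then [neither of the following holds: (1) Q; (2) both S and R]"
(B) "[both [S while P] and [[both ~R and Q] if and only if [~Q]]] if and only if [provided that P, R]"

0

(A): This is R nor ((not S -> not P) -> (Q nor (S and R))).

not S = not False = True
not P = not True = False
not S -> not P = True -> False = False
S and R = False and True = False
Q nor (S and R) = False nor False = True
(not S -> not P) -> (Q nor (S and R)) = False -> True = True
R nor ((not S -> not P) -> (Q nor (S and R))) = True nor True = False
So (A) is false.

(B): Formalization: ((S and P) and ((not R and Q) iff not Q)) iff (P -> R)

S and P = False and True = False
not R = not True = False
not R and Q = False and False = False
not Q = not False = True
(not R and Q) iff not Q = False iff True = False
(S and P) and ((not R and Q) iff not Q) = False and False = False
P -> R = True -> True = True
((S and P) and ((not R and Q) iff not Q)) iff (P -> R) = False iff True = False
Thus (B) is false.

Count: 0.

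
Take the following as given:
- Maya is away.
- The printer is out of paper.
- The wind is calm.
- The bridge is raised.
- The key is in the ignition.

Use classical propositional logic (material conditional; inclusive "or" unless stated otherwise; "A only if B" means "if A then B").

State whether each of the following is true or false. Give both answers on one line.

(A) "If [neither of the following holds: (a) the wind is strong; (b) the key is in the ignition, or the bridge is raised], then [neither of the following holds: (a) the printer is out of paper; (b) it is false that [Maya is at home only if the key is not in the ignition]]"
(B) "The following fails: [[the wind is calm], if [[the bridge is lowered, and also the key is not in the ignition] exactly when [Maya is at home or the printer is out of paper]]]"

(A) T; (B) F

Let R = "the wind is strong" (False), U = "the key is in the ignition" (True), S = "the bridge is raised" (True), Q = "the printer has paper" (False), P = "Maya is at home" (False).

(A): Parsed as (R nor (U or S)) -> (not Q nor not (P -> not U))

U or S = True or True = True
R nor (U or S) = False nor True = False
not Q = not False = True
not U = not True = False
P -> not U = False -> False = True
not (P -> not U) = not True = False
not Q nor not (P -> not U) = True nor False = False
(R nor (U or S)) -> (not Q nor not (P -> not U)) = False -> False = True
Hence (A) is true.

(B): Formalization: not (((not S and not U) iff (P or not Q)) -> not R)

not S = not True = False
not U = not True = False
not S and not U = False and False = False
not Q = not False = True
P or not Q = False or True = True
(not S and not U) iff (P or not Q) = False iff True = False
not R = not False = True
((not S and not U) iff (P or not Q)) -> not R = False -> True = True
not (((not S and not U) iff (P or not Q)) -> not R) = not True = False
Thus (B) is false.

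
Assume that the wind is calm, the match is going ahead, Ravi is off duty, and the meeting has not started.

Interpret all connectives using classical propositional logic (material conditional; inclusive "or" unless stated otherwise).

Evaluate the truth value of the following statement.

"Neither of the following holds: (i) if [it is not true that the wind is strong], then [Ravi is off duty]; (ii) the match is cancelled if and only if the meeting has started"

Let P = "the wind is strong" (False), R = "Ravi is on call" (False), Q = "the match is cancelled" (False), S = "the meeting has started" (False).
Formalization: (not P -> not R) nor (Q iff S)

not P = not False = True
not R = not False = True
not P -> not R = True -> True = True
Q iff S = False iff False = True
(not P -> not R) nor (Q iff S) = True nor True = False

false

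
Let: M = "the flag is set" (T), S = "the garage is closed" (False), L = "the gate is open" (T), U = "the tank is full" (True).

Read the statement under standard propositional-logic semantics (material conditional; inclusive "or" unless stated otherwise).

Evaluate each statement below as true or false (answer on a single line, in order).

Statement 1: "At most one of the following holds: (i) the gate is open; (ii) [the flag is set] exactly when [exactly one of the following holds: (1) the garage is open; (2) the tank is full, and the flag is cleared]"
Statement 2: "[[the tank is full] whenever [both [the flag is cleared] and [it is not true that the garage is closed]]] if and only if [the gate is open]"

Statement 1 False / Statement 2 True

Statement 1: In symbols: L nand (M iff (not S xor (U and not M)))

not S = not False = True
not M = not True = False
U and not M = True and False = False
not S xor (U and not M) = True xor False = True
M iff (not S xor (U and not M)) = True iff True = True
L nand (M iff (not S xor (U and not M))) = True nand True = False
Hence Statement 1 is false.

Statement 2: Formalization: ((not M and not S) -> U) iff L

not M = not True = False
not S = not False = True
not M and not S = False and True = False
(not M and not S) -> U = False -> True = True
((not M and not S) -> U) iff L = True iff True = True
Thus Statement 2 is true.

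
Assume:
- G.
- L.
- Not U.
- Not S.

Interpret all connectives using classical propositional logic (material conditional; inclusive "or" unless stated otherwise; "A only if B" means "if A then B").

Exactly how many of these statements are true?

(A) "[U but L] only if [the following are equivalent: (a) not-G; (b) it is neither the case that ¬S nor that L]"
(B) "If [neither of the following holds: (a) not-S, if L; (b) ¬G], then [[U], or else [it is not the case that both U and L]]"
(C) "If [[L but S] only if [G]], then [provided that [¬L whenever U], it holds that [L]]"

(A): Parsed as (U ∧ L) → (¬G ↔ (¬S ↓ L))

U ∧ L = F ∧ T = F
¬G = ¬T = F
¬S = ¬F = T
¬S ↓ L = T ↓ T = F
¬G ↔ (¬S ↓ L) = F ↔ F = T
(U ∧ L) → (¬G ↔ (¬S ↓ L)) = F → T = T
Hence (A) is true.

(B): In symbols: ((L → ¬S) ↓ ¬G) → (U ∨ (U ↑ L))

¬S = ¬F = T
L → ¬S = T → T = T
¬G = ¬T = F
(L → ¬S) ↓ ¬G = T ↓ F = F
U ↑ L = F ↑ T = T
U ∨ (U ↑ L) = F ∨ T = T
((L → ¬S) ↓ ¬G) → (U ∨ (U ↑ L)) = F → T = T
Thus (B) is true.

(C): Formalization: ((L ∧ S) → G) → ((U → ¬L) → L)

L ∧ S = T ∧ F = F
(L ∧ S) → G = F → T = T
¬L = ¬T = F
U → ¬L = F → F = T
(U → ¬L) → L = T → T = T
((L ∧ S) → G) → ((U → ¬L) → L) = T → T = T
Thus (C) is true.

3 of the 3 statements are true.

3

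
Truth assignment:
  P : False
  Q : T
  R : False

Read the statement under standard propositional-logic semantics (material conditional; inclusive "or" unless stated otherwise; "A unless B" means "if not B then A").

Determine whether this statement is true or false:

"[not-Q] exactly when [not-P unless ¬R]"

False.

Parsed as ¬Q ↔ (¬P ∨ ¬R)

¬Q = ¬T = F
¬P = ¬F = T
¬R = ¬F = T
¬P ∨ ¬R = T ∨ T = T
¬Q ↔ (¬P ∨ ¬R) = F ↔ T = F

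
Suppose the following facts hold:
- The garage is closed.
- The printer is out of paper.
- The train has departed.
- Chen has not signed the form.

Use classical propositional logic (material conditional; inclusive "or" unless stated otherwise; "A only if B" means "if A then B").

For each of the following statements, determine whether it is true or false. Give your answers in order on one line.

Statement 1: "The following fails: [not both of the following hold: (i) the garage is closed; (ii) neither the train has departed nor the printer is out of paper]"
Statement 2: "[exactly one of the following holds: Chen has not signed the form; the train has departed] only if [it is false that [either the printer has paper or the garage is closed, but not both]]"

Statement 1 F, Statement 2 T

Let H = "the garage is closed" (T), S = "the train has departed" (T), G = "the printer has paper" (F), W = "Chen has signed the form" (F).

Statement 1: This is ¬(H ↑ (S ↓ ¬G)).

¬G = ¬F = T
S ↓ ¬G = T ↓ T = F
H ↑ (S ↓ ¬G) = T ↑ F = T
¬(H ↑ (S ↓ ¬G)) = ¬T = F
Hence Statement 1 is false.

Statement 2: In symbols: (¬W ⊕ S) → ¬(G ⊕ H)

¬W = ¬F = T
¬W ⊕ S = T ⊕ T = F
G ⊕ H = F ⊕ T = T
¬(G ⊕ H) = ¬T = F
(¬W ⊕ S) → ¬(G ⊕ H) = F → F = T
Hence Statement 2 is true.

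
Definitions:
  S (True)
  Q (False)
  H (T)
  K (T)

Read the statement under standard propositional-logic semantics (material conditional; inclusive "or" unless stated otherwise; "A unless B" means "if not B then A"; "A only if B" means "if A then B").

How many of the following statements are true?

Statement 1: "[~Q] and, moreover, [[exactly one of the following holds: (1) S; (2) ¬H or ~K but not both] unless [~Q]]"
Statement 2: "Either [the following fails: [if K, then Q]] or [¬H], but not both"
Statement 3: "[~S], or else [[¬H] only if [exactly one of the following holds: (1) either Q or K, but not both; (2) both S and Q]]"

3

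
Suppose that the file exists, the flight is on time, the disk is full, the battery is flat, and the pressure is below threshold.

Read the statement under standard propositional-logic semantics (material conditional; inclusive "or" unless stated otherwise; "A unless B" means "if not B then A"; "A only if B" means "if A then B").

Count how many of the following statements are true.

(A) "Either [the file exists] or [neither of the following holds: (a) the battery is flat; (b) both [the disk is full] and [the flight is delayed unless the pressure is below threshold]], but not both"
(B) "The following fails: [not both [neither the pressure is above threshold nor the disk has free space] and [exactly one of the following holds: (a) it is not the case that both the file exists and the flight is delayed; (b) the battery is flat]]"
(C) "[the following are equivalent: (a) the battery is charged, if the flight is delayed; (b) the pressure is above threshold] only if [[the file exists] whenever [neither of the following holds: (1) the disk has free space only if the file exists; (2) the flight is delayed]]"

2

Let M = "the file exists" (T), D = "the battery is charged" (F), K = "the disk is full" (T), H = "the flight is delayed" (F), W = "the pressure is above threshold" (F).

(A): Formalization: M ⊕ (¬D ↓ (K ∧ (H ∨ ¬W)))

¬D = ¬F = T
¬W = ¬F = T
H ∨ ¬W = F ∨ T = T
K ∧ (H ∨ ¬W) = T ∧ T = T
¬D ↓ (K ∧ (H ∨ ¬W)) = T ↓ T = F
M ⊕ (¬D ↓ (K ∧ (H ∨ ¬W))) = T ⊕ F = T
Thus (A) is true.

(B): Formalization: ¬((W ↓ ¬K) ↑ ((M ↑ H) ⊕ ¬D))

¬K = ¬T = F
W ↓ ¬K = F ↓ F = T
M ↑ H = T ↑ F = T
¬D = ¬F = T
(M ↑ H) ⊕ ¬D = T ⊕ T = F
(W ↓ ¬K) ↑ ((M ↑ H) ⊕ ¬D) = T ↑ F = T
¬((W ↓ ¬K) ↑ ((M ↑ H) ⊕ ¬D)) = ¬T = F
So (B) is false.

(C): This is ((H → D) ↔ W) → (((¬K → M) ↓ H) → M).

H → D = F → F = T
(H → D) ↔ W = T ↔ F = F
¬K = ¬T = F
¬K → M = F → T = T
(¬K → M) ↓ H = T ↓ F = F
((¬K → M) ↓ H) → M = F → T = T
((H → D) ↔ W) → (((¬K → M) ↓ H) → M) = F → T = T
Hence (C) is true.

True statements: 2.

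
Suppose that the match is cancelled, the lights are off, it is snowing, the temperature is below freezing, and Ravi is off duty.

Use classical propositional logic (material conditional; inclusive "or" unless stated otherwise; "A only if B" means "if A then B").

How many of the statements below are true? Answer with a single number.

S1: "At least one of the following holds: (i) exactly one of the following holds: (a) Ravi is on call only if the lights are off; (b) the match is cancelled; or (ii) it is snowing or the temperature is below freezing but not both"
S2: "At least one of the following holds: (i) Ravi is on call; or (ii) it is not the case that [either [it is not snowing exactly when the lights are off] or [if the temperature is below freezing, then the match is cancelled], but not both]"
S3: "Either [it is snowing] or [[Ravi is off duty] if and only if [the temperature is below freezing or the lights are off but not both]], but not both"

Let N = "Ravi is on call" (False), R = "the lights are on" (False), G = "the match is cancelled" (True), Q = "it is snowing" (True), K = "the temperature is below freezing" (True).

S1: Formalization: ((N -> not R) xor G) or (Q xor K)

not R = not False = True
N -> not R = False -> True = True
(N -> not R) xor G = True xor True = False
Q xor K = True xor True = False
((N -> not R) xor G) or (Q xor K) = False or False = False
Thus S1 is false.

S2: Formalization: N or not ((not Q iff not R) xor (K -> G))

not Q = not True = False
not R = not False = True
not Q iff not R = False iff True = False
K -> G = True -> True = True
(not Q iff not R) xor (K -> G) = False xor True = True
not ((not Q iff not R) xor (K -> G)) = not True = False
N or not ((not Q iff not R) xor (K -> G)) = False or False = False
Hence S2 is false.

S3: Parsed as Q xor (not N iff (K xor not R))

not N = not False = True
not R = not False = True
K xor not R = True xor True = False
not N iff (K xor not R) = True iff False = False
Q xor (not N iff (K xor not R)) = True xor False = True
Hence S3 is true.

True statements: 1.

1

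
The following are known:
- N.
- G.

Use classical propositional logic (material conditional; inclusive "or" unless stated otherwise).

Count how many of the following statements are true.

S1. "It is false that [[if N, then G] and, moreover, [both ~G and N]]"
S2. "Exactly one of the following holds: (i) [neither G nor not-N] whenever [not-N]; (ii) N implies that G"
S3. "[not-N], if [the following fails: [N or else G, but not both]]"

1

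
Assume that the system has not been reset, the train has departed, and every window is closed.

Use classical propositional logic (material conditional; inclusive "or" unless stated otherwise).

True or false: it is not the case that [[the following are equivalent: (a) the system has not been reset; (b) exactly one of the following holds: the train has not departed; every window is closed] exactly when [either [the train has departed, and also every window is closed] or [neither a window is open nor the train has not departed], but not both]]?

Let S = "the system has been reset" (False), H = "the train has departed" (True), R = "a window is open" (False).
In symbols: not ((not S iff (not H xor not R)) iff ((H and not R) xor (R nor not H)))

not S = not False = True
not H = not True = False
not R = not False = True
not H xor not R = False xor True = True
not S iff (not H xor not R) = True iff True = True
not R = not False = True
H and not R = True and True = True
not H = not True = False
R nor not H = False nor False = True
(H and not R) xor (R nor not H) = True xor True = False
(not S iff (not H xor not R)) iff ((H and not R) xor (R nor not H)) = True iff False = False
not ((not S iff (not H xor not R)) iff ((H and not R) xor (R nor not H))) = not False = True

True.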